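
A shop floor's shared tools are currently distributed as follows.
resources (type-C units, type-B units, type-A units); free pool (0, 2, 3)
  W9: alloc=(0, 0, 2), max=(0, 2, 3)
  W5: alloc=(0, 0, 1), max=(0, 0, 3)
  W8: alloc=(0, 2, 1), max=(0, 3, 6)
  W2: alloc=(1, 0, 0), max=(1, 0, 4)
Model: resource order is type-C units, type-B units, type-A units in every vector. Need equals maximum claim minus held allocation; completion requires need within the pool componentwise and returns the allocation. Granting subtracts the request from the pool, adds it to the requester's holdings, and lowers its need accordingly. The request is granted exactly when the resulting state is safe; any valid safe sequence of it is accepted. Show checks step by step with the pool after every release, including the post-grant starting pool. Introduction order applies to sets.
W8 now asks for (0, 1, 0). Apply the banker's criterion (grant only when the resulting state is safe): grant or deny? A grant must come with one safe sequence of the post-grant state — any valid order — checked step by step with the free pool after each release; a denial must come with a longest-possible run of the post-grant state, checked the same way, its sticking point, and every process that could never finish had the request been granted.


DENY — the pretend-granted state is unsafe.
Key observation: after W5, W2 the pool peaks at (1, 1, 4), and each blocked process is short somewhere: W9 on type-B units; W8 on type-A units.
Pretend the grant happened; the run W5, W2 goes as far as possible. Walking it through:
  pool = (0, 1, 3)
  W5: need (0, 0, 2) fits (0, 1, 3); releases (0, 0, 1), pool now (0, 1, 4)
  W2: need (0, 0, 4) fits (0, 1, 4); releases (1, 0, 0), pool now (1, 1, 4)
  W9 cannot run: need (0, 2, 1) vs free (1, 1, 4) (insufficient type-B units)
  W8 cannot run: need (0, 0, 5) vs free (1, 1, 4) (insufficient type-A units)
Processes that could never finish after the grant: W9 and W8.


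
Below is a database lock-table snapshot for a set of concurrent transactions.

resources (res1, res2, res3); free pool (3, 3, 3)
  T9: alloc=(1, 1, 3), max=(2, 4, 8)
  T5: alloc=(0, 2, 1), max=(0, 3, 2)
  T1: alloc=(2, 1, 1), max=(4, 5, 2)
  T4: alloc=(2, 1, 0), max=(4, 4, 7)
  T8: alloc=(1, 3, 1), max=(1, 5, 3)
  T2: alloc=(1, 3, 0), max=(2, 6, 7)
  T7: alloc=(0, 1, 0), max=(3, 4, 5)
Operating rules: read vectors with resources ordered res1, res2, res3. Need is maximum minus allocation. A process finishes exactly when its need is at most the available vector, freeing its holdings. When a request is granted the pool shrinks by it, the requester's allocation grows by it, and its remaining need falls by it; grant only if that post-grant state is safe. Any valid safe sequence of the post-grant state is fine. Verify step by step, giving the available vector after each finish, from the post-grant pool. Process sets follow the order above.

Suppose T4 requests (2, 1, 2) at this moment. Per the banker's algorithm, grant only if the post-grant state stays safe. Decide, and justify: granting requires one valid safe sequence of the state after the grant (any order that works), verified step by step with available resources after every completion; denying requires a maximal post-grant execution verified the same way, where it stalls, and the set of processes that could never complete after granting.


DENY. Granting would leave the state unsafe.
Key observation: after T5, T8, T1 complete, (4, 8, 4) is the best the pool ever gets, yet each leftover process wants more res3.
On the post-grant state, T5, T8, T1 is a maximal run — nothing extends it. Walking it through:
  pool = (1, 2, 1)
  T5: need (0, 1, 1) fits (1, 2, 1); releases (0, 2, 1), pool now (1, 4, 2)
  T8: need (0, 2, 2) fits (1, 4, 2); releases (1, 3, 1), pool now (2, 7, 3)
  T1: need (2, 4, 1) fits (2, 7, 3); releases (2, 1, 1), pool now (4, 8, 4)
  blocked: T9 wants (1, 3, 5), pool (4, 8, 4) — not enough res3
  blocked: T4 wants (0, 2, 5), pool (4, 8, 4) — not enough res3
  blocked: T2 wants (1, 3, 7), pool (4, 8, 4) — not enough res3
  blocked: T7 wants (3, 3, 5), pool (4, 8, 4) — not enough res3
Post-grant, the permanently blocked set is T9, T4, T2 and T7.


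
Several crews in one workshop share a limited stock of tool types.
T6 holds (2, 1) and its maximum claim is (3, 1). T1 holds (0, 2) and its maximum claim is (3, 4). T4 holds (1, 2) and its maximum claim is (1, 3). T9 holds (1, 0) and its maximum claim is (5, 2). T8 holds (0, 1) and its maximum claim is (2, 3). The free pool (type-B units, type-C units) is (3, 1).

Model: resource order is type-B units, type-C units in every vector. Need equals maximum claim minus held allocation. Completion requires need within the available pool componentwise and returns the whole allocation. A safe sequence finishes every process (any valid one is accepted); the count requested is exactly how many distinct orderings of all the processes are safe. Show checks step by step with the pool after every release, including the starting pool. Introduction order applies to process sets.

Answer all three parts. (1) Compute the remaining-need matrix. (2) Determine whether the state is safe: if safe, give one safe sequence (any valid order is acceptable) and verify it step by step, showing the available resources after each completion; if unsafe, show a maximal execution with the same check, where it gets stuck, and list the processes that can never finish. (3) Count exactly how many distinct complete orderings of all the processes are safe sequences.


(1) Need matrix, components ordered type-B units, type-C units:
  T6: (1, 0)
  T1: (3, 2)
  T4: (0, 1)
  T9: (4, 2)
  T8: (2, 2)
(2) SAFE. One safe sequence: T6, T9, T4, T8, T1.
Key observation: reading the order forward, T9 is the first process whose need (4, 2) meets the free pool (5, 2) exactly on a resource it requests.
Verifying each step:
  pool = (3, 1)
  run T6 (needs (1, 0), free (3, 1)); after release of (2, 1) the pool is (5, 2)
  run T9 (needs (4, 2), free (5, 2)); after release of (1, 0) the pool is (6, 2)
  run T4 (needs (0, 1), free (6, 2)); after release of (1, 2) the pool is (7, 4)
  run T8 (needs (2, 2), free (7, 4)); after release of (0, 1) the pool is (7, 5)
  run T1 (needs (3, 2), free (7, 5)); after release of (0, 2) the pool is (7, 7)
(3) Exactly 48 of the possible complete orderings are safe sequences.


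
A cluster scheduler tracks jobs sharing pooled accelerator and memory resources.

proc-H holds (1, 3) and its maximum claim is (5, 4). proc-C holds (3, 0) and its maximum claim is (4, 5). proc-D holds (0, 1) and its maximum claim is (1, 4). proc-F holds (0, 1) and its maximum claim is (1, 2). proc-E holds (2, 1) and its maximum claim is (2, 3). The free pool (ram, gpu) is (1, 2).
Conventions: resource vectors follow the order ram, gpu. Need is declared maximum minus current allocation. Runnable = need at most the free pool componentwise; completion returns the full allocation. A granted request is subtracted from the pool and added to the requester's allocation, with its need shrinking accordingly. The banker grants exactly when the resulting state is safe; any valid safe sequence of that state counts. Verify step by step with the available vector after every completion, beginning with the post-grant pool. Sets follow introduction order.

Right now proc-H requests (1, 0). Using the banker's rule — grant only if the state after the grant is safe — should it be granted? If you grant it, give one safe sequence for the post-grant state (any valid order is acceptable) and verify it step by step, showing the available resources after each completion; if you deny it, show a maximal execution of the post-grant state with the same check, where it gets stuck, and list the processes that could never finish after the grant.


GRANT. The post-grant state is safe; one safe sequence: proc-E, proc-F, proc-D, proc-C, proc-H.
Key observation: even at the reduced pool (0, 2), proc-E fits immediately, so safety survives the grant.
Verifying the post-grant state step by step:
  pool = (0, 2)
  run proc-E (needs (0, 2), free (0, 2)); after release of (2, 1) the pool is (2, 3)
  run proc-F (needs (1, 1), free (2, 3)); after release of (0, 1) the pool is (2, 4)
  run proc-D (needs (1, 3), free (2, 4)); after release of (0, 1) the pool is (2, 5)
  run proc-C (needs (1, 5), free (2, 5)); after release of (3, 0) the pool is (5, 5)
  run proc-H (needs (3, 1), free (5, 5)); after release of (2, 3) the pool is (7, 8)


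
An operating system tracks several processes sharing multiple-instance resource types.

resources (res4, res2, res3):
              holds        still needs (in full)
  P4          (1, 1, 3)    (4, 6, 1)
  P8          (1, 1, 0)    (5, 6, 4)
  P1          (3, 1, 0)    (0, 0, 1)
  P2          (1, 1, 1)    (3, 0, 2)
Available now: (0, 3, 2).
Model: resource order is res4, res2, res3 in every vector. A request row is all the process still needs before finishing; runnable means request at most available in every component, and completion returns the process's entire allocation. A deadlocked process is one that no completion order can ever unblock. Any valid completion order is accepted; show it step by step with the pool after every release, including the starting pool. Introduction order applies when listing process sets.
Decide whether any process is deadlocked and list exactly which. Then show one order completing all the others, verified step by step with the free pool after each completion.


The deadlocked set is P4 and P8.
Key observation: P1, P2 can finish, but then (4, 5, 3) is all there is, and the blocked group's res2 demands exceed it.
A valid finishing order for the others: P1, P2. Walking it through:
  pool = (0, 3, 2)
  P1 needs (0, 0, 1) <= (0, 3, 2) -> finishes; pool += (3, 1, 0) = (3, 4, 2)
  P2 needs (3, 0, 2) <= (3, 4, 2) -> finishes; pool += (1, 1, 1) = (4, 5, 3)
The blocked processes can never fit:
  blocked: P4 wants (4, 6, 1), pool (4, 5, 3) — not enough res2
  blocked: P8 wants (5, 6, 4), pool (4, 5, 3) — not enough res4, res2 and res3


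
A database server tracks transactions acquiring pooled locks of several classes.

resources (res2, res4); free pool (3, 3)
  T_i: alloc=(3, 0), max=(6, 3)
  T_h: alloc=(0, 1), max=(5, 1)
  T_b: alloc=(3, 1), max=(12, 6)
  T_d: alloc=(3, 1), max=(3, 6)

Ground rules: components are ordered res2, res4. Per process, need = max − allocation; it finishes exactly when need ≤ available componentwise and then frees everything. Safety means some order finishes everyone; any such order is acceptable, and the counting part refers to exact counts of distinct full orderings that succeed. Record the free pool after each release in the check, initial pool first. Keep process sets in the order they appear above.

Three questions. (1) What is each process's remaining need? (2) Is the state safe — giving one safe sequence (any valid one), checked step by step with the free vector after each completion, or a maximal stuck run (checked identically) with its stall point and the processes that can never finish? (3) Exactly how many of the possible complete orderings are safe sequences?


(1) Outstanding need per process (order res2, res4):
  T_i: (3, 3)
  T_h: (5, 0)
  T_b: (9, 5)
  T_d: (0, 5)
(2) UNSAFE — no complete ordering exists.
Key observation: after T_i, T_h complete, (6, 4) is the best the pool ever gets, yet each leftover process wants more res4.
Going as far as possible: T_i, T_h; after that, nothing fits. Step-by-step check:
  pool = (3, 3)
  T_i needs (3, 3) <= (3, 3) -> finishes; pool += (3, 0) = (6, 3)
  T_h needs (5, 0) <= (6, 3) -> finishes; pool += (0, 1) = (6, 4)
  blocked: T_b wants (9, 5), pool (6, 4) — not enough res2 and res4
  blocked: T_d wants (0, 5), pool (6, 4) — not enough res4
Permanently blocked: T_b and T_d.
(3) Precisely 0 of the possible complete orderings are safe sequences.


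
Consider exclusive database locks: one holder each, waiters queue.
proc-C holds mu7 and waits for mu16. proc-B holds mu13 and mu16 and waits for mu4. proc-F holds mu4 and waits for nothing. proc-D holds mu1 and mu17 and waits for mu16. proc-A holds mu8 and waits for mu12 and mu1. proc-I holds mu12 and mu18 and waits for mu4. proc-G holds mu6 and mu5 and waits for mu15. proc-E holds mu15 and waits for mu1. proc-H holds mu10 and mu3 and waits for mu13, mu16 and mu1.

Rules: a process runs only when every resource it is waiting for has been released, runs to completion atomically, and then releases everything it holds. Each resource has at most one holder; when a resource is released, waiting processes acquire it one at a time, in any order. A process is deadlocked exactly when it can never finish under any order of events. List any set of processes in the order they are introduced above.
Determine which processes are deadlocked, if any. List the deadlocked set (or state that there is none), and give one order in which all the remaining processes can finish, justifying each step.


Nothing here is deadlocked.
Key observation: the wait graph is acyclic; completion cascades from the unblocked processes through everyone else.
The rest can finish in the order proc-F, proc-B, proc-D, proc-I, proc-C, proc-E, proc-H, proc-G, proc-A.
Walking it through:
  proc-F: no waits; runs immediately, freeing mu4
  proc-B waits on mu4 — all released -> runs and releases mu13 and mu16
  proc-D waits on mu16 — all released -> runs and releases mu1 and mu17
  proc-I waits on mu4 — all released -> runs and releases mu12 and mu18
  proc-C waits on mu16 — all released -> runs and releases mu7
  proc-E waits on mu1 — all released -> runs and releases mu15
  proc-H waits on mu13, mu16 and mu1 — all released -> runs and releases mu10 and mu3
  proc-G waits on mu15 — all released -> runs and releases mu6 and mu5
  proc-A waits on mu12 and mu1 — all released -> runs and releases mu8


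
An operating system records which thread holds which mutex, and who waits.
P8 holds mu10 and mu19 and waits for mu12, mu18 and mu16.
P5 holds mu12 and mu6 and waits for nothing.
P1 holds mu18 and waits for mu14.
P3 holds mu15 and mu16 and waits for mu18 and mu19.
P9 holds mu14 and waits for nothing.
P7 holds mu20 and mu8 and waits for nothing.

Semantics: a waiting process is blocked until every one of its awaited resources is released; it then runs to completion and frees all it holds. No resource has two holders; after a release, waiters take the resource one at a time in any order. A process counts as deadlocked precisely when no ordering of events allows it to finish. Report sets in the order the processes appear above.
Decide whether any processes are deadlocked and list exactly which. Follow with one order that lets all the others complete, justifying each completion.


Deadlocked: P8 and P3.
Key observation: the cycle P8 -> P3 -> P8 can never break — each member waits on the next; no other process is dragged down with it.
The rest can finish in the order P9, P7, P1, P5.
Step-by-step check:
  run P9 (it waits on nothing); releases mu14
  run P7 (it waits on nothing); releases mu20 and mu8
  P1: everything it awaited (mu14) is free; runs, freeing mu18
  run P5 (it waits on nothing); releases mu12 and mu6


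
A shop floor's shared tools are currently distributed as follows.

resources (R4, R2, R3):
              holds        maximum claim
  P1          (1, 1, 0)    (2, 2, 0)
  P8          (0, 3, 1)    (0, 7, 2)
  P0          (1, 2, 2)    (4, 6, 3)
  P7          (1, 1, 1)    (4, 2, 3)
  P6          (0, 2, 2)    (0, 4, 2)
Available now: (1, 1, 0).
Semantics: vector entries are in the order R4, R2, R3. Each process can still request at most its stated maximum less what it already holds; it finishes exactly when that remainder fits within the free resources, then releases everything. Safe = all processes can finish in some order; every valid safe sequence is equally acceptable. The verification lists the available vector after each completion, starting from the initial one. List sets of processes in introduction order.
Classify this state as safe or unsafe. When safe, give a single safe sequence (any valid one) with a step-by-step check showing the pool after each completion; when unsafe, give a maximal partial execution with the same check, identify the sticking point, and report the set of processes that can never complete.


UNSAFE — no complete ordering exists.
Key observation: even finishing P1, P6, P8 leaves just (2, 7, 3) free — too little R4 for any of the remaining processes.
Going as far as possible: P1, P6, P8; after that, nothing fits. Walking it through:
  pool = (1, 1, 0)
  run P1 (needs (1, 1, 0), free (1, 1, 0)); after release of (1, 1, 0) the pool is (2, 2, 0)
  run P6 (needs (0, 2, 0), free (2, 2, 0)); after release of (0, 2, 2) the pool is (2, 4, 2)
  run P8 (needs (0, 4, 1), free (2, 4, 2)); after release of (0, 3, 1) the pool is (2, 7, 3)
  P0 still needs (3, 4, 1) but only (2, 7, 3) is free — short on R4
  P7 still needs (3, 1, 2) but only (2, 7, 3) is free — short on R4
Permanently blocked: P0 and P7.


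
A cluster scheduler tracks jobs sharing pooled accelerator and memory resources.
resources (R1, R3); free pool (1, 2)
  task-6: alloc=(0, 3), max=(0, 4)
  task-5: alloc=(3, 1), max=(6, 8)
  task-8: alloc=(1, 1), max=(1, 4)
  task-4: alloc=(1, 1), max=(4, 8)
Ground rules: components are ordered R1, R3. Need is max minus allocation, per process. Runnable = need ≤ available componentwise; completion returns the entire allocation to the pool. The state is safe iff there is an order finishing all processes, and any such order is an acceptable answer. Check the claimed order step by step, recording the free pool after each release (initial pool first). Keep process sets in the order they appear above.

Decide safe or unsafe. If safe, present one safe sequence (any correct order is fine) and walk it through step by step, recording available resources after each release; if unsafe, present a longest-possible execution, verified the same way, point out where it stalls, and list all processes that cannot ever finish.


UNSAFE.
Key observation: task-6, task-8 can finish, but then (2, 6) is all there is, and the blocked group's R1 demands exceed it.
The run task-6, task-8 cannot be extended any further. Step-by-step check:
  pool = (1, 2)
  task-6 needs (0, 1) <= (1, 2) -> finishes; pool += (0, 3) = (1, 5)
  task-8 needs (0, 3) <= (1, 5) -> finishes; pool += (1, 1) = (2, 6)
  blocked: task-5 wants (3, 7), pool (2, 6) — not enough R1 and R3
  blocked: task-4 wants (3, 7), pool (2, 6) — not enough R1 and R3
Permanently blocked: task-5 and task-4.


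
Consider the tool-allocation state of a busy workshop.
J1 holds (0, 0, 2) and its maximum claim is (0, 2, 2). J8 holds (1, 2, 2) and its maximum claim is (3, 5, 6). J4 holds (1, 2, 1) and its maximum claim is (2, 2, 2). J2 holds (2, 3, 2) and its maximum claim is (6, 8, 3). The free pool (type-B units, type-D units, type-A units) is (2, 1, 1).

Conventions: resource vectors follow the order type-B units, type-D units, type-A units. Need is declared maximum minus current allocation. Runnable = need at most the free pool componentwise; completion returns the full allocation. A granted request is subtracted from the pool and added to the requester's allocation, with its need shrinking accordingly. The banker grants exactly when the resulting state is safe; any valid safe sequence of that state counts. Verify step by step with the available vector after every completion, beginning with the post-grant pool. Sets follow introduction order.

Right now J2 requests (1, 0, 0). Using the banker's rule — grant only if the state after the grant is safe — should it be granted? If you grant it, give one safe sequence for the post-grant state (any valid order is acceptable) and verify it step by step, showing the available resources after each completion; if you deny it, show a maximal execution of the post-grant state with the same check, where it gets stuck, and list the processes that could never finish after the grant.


GRANT: granting preserves safety; a valid post-grant sequence is J4, J1, J8, J2.
Key observation: the grant leaves (1, 1, 1) free — enough for J4, whose release restarts the cascade.
Check on the post-grant state, step by step:
  pool = (1, 1, 1)
  J4: need (1, 0, 1) fits (1, 1, 1); releases (1, 2, 1), pool now (2, 3, 2)
  J1: need (0, 2, 0) fits (2, 3, 2); releases (0, 0, 2), pool now (2, 3, 4)
  J8: need (2, 3, 4) fits (2, 3, 4); releases (1, 2, 2), pool now (3, 5, 6)
  J2: need (3, 5, 1) fits (3, 5, 6); releases (3, 3, 2), pool now (6, 8, 8)


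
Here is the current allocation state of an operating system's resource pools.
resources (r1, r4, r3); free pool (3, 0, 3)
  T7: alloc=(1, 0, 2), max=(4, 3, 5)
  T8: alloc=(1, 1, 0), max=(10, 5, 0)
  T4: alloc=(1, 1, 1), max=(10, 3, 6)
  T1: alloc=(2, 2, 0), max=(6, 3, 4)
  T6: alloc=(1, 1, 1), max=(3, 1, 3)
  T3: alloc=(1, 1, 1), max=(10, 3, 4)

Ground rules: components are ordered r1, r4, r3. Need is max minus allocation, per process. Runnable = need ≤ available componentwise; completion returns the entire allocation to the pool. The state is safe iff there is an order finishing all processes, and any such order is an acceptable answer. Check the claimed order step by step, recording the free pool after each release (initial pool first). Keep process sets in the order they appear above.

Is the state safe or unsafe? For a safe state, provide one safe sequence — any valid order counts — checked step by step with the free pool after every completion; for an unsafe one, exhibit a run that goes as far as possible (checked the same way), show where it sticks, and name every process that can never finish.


UNSAFE — no complete ordering exists.
Key observation: no order helps: past T6, T1, T7, the free pool tops out at (7, 3, 6), below what each blocked process needs in r1.
A maximal execution: T6, T1, T7 — then nothing else fits. Check, step by step:
  pool = (3, 0, 3)
  T6: need (2, 0, 2) fits (3, 0, 3); releases (1, 1, 1), pool now (4, 1, 4)
  T1: need (4, 1, 4) fits (4, 1, 4); releases (2, 2, 0), pool now (6, 3, 4)
  T7: need (3, 3, 3) fits (6, 3, 4); releases (1, 0, 2), pool now (7, 3, 6)
  blocked: T8 wants (9, 4, 0), pool (7, 3, 6) — not enough r1 and r4
  blocked: T4 wants (9, 2, 5), pool (7, 3, 6) — not enough r1
  blocked: T3 wants (9, 2, 3), pool (7, 3, 6) — not enough r1
Permanently blocked: T8, T4 and T3.


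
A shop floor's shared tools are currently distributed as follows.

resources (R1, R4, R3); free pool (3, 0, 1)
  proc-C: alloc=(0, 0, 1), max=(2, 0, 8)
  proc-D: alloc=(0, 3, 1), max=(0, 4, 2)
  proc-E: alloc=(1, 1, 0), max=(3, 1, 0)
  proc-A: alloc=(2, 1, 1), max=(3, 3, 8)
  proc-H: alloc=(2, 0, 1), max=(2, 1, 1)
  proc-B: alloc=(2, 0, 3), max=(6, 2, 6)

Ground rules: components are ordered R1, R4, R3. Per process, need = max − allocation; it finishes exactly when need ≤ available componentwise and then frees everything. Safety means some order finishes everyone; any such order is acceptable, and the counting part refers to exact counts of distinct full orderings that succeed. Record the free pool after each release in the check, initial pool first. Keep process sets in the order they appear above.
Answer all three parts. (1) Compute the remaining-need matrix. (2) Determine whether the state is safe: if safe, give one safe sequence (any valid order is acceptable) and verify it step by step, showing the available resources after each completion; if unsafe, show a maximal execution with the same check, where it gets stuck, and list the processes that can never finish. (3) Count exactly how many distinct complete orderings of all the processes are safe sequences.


(1) Need matrix, components ordered R1, R4, R3:
  proc-C: (2, 0, 7)
  proc-D: (0, 1, 1)
  proc-E: (2, 0, 0)
  proc-A: (1, 2, 7)
  proc-H: (0, 1, 0)
  proc-B: (4, 2, 3)
(2) UNSAFE — no complete ordering exists.
Key observation: after proc-E, proc-H, proc-D, proc-B complete, (8, 4, 6) is the best the pool ever gets, yet each leftover process wants more R3.
Going as far as possible: proc-E, proc-H, proc-D, proc-B; after that, nothing fits. Walking it through:
  pool = (3, 0, 1)
  proc-E needs (2, 0, 0) <= (3, 0, 1) -> finishes; pool += (1, 1, 0) = (4, 1, 1)
  proc-H needs (0, 1, 0) <= (4, 1, 1) -> finishes; pool += (2, 0, 1) = (6, 1, 2)
  proc-D needs (0, 1, 1) <= (6, 1, 2) -> finishes; pool += (0, 3, 1) = (6, 4, 3)
  proc-B needs (4, 2, 3) <= (6, 4, 3) -> finishes; pool += (2, 0, 3) = (8, 4, 6)
  proc-C still needs (2, 0, 7) but only (8, 4, 6) is free — short on R3
  proc-A still needs (1, 2, 7) but only (8, 4, 6) is free — short on R3
Processes that can never finish: proc-C and proc-A.
(3) Precisely 0 of the possible complete orderings are safe sequences.


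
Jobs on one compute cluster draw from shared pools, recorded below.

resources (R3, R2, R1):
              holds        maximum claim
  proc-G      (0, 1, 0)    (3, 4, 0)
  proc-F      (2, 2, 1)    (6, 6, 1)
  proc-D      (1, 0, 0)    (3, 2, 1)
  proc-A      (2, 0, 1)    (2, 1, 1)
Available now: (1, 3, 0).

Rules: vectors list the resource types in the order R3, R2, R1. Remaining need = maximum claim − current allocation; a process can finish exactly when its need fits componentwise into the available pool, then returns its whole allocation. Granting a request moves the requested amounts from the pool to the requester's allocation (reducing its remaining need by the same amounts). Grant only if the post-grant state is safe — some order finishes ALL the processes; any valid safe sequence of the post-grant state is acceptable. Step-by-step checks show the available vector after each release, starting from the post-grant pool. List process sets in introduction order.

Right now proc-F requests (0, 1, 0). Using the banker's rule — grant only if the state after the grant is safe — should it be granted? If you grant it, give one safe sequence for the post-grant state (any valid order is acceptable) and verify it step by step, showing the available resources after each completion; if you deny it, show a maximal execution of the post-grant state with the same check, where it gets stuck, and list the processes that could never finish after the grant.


DENY — the pretend-granted state is unsafe.
Key observation: proc-A, proc-D can finish, but then (4, 2, 1) is all there is, and the blocked group's R2 demands exceed it.
Pretend the grant happened; the run proc-A, proc-D goes as far as possible. Check, step by step:
  pool = (1, 2, 0)
  proc-A: need (0, 1, 0) fits (1, 2, 0); releases (2, 0, 1), pool now (3, 2, 1)
  proc-D: need (2, 2, 1) fits (3, 2, 1); releases (1, 0, 0), pool now (4, 2, 1)
  proc-G cannot run: need (3, 3, 0) vs free (4, 2, 1) (insufficient R2)
  proc-F cannot run: need (4, 3, 0) vs free (4, 2, 1) (insufficient R2)
Processes that could never finish after the grant: proc-G and proc-F.


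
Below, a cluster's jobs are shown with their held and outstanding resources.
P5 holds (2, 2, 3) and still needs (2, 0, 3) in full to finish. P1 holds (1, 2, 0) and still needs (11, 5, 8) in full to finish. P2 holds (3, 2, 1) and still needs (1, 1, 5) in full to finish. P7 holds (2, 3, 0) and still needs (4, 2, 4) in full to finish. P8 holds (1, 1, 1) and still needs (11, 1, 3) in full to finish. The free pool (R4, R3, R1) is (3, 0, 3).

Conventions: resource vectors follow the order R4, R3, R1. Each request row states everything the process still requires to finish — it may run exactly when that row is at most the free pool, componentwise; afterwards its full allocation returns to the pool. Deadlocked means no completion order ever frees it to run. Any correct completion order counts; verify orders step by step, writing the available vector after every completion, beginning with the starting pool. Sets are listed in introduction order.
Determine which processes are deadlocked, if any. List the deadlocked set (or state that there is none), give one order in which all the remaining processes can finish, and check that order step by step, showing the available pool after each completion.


Deadlocked set: P1 and P8.
Key observation: the pool after P5, P2, P7 is (10, 7, 7); every surviving request exceeds it in R4, so progress ends there.
One completion order for the rest: P5, P2, P7. Step-by-step check:
  pool = (3, 0, 3)
  P5 needs (2, 0, 3) <= (3, 0, 3) -> finishes; pool += (2, 2, 3) = (5, 2, 6)
  P2 needs (1, 1, 5) <= (5, 2, 6) -> finishes; pool += (3, 2, 1) = (8, 4, 7)
  P7 needs (4, 2, 4) <= (8, 4, 7) -> finishes; pool += (2, 3, 0) = (10, 7, 7)
The stuck group stays short no matter what:
  blocked: P1 wants (11, 5, 8), pool (10, 7, 7) — not enough R4 and R1
  blocked: P8 wants (11, 1, 3), pool (10, 7, 7) — not enough R4


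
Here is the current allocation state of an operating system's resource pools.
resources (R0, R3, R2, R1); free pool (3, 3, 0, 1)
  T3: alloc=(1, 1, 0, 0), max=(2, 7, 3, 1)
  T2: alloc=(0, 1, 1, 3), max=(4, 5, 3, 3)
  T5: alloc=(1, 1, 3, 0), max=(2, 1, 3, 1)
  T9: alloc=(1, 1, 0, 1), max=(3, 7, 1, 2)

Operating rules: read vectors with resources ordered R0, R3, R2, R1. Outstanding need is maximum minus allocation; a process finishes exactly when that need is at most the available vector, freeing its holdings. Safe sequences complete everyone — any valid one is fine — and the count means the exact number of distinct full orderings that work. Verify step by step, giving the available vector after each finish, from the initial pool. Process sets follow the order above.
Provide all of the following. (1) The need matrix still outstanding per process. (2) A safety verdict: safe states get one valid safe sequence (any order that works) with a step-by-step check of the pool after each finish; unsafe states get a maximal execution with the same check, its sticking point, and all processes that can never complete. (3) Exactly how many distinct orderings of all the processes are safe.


(1) Need matrix, components ordered R0, R3, R2, R1:
  T3: (1, 6, 3, 1)
  T2: (4, 4, 2, 0)
  T5: (1, 0, 0, 1)
  T9: (2, 6, 1, 1)
(2) The state is UNSAFE.
Key observation: R3 is the bottleneck — with T5, T2 done the pool holds (4, 5, 4, 4), short of every remaining need.
Going as far as possible: T5, T2; after that, nothing fits. Step-by-step check:
  pool = (3, 3, 0, 1)
  T5: need (1, 0, 0, 1) fits (3, 3, 0, 1); releases (1, 1, 3, 0), pool now (4, 4, 3, 1)
  T2: need (4, 4, 2, 0) fits (4, 4, 3, 1); releases (0, 1, 1, 3), pool now (4, 5, 4, 4)
  T3 cannot run: need (1, 6, 3, 1) vs free (4, 5, 4, 4) (insufficient R3)
  T9 cannot run: need (2, 6, 1, 1) vs free (4, 5, 4, 4) (insufficient R3)
Never able to finish: T3 and T9.
(3) Precisely 0 of the possible complete orderings are safe sequences.


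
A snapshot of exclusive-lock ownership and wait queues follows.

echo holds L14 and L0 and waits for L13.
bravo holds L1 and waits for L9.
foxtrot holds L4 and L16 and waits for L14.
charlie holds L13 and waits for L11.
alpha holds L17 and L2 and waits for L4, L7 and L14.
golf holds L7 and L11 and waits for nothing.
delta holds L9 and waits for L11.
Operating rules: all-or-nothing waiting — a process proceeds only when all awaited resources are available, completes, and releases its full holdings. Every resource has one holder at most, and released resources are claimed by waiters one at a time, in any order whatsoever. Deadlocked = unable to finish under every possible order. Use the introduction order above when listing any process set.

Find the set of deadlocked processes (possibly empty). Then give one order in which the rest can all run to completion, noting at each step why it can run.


Nothing here is deadlocked.
Key observation: the wait relation is loop-free; peeling off processes with no waits unwinds the whole state.
One completion order for the rest: golf, charlie, delta, bravo, echo, foxtrot, alpha.
Step-by-step check:
  golf: no waits; runs immediately, freeing L7 and L11
  charlie: everything it awaited (L11) is free; runs, freeing L13
  delta: everything it awaited (L11) is free; runs, freeing L9
  bravo: everything it awaited (L9) is free; runs, freeing L1
  echo: everything it awaited (L13) is free; runs, freeing L14 and L0
  foxtrot: everything it awaited (L14) is free; runs, freeing L4 and L16
  alpha: everything it awaited (L4, L7 and L14) is free; runs, freeing L17 and L2


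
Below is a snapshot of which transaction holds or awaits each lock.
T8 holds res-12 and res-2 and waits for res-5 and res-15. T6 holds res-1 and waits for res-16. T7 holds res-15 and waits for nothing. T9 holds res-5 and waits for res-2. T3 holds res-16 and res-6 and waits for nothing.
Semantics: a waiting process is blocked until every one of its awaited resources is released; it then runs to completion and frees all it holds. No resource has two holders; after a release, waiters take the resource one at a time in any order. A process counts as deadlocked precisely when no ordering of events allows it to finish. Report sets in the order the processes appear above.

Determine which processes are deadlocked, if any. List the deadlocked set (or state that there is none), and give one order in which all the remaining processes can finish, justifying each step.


Deadlocked set: T8 and T9.
Key observation: the knot is the closed ring of waits T8 -> T9 -> T8; no other process is dragged down with it.
The rest can finish in the order T7, T3, T6.
Walking it through:
  T7: no waits; runs immediately, freeing res-15
  T3: no waits; runs immediately, freeing res-16 and res-6
  run T6 (all its waits — res-16 — are resolved); releases res-1


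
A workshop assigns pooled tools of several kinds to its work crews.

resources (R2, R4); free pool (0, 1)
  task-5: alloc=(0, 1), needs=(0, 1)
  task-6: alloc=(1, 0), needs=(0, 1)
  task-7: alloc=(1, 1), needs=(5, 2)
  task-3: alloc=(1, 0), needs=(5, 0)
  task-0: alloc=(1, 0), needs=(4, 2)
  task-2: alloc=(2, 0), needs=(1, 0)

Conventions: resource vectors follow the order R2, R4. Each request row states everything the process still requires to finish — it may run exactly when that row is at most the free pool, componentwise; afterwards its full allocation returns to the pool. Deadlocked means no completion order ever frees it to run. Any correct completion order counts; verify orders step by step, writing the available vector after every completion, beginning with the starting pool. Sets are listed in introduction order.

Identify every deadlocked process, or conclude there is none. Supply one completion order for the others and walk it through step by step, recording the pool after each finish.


The deadlocked set is task-7, task-3 and task-0.
Key observation: task-6, task-2, task-5 can finish, but then (3, 2) is all there is, and the blocked group's R2 demands exceed it.
One completion order for the rest: task-6, task-2, task-5. Verifying each step:
  pool = (0, 1)
  run task-6 (needs (0, 1), free (0, 1)); after release of (1, 0) the pool is (1, 1)
  run task-2 (needs (1, 0), free (1, 1)); after release of (2, 0) the pool is (3, 1)
  run task-5 (needs (0, 1), free (3, 1)); after release of (0, 1) the pool is (3, 2)
The stuck group stays short no matter what:
  blocked: task-7 wants (5, 2), pool (3, 2) — not enough R2
  blocked: task-3 wants (5, 0), pool (3, 2) — not enough R2
  blocked: task-0 wants (4, 2), pool (3, 2) — not enough R2


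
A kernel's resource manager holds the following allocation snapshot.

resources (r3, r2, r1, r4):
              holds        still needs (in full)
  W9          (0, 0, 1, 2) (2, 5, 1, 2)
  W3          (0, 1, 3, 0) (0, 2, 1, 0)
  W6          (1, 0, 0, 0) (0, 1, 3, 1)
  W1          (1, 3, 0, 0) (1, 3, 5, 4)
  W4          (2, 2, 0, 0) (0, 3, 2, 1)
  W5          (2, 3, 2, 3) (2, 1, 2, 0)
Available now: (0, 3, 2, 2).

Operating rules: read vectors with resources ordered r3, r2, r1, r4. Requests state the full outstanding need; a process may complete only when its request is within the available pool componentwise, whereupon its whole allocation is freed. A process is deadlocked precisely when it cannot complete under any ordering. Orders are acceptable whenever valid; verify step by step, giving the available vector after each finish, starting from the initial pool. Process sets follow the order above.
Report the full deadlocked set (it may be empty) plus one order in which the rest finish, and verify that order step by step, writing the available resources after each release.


The deadlocked set is empty.
Key observation: starting with W4, each completion frees enough for the next — no one is permanently blocked.
A valid finishing order for the others: W4, W5, W9, W3, W6, W1. Walking it through:
  pool = (0, 3, 2, 2)
  W4 needs (0, 3, 2, 1) <= (0, 3, 2, 2) -> finishes; pool += (2, 2, 0, 0) = (2, 5, 2, 2)
  W5 needs (2, 1, 2, 0) <= (2, 5, 2, 2) -> finishes; pool += (2, 3, 2, 3) = (4, 8, 4, 5)
  W9 needs (2, 5, 1, 2) <= (4, 8, 4, 5) -> finishes; pool += (0, 0, 1, 2) = (4, 8, 5, 7)
  W3 needs (0, 2, 1, 0) <= (4, 8, 5, 7) -> finishes; pool += (0, 1, 3, 0) = (4, 9, 8, 7)
  W6 needs (0, 1, 3, 1) <= (4, 9, 8, 7) -> finishes; pool += (1, 0, 0, 0) = (5, 9, 8, 7)
  W1 needs (1, 3, 5, 4) <= (5, 9, 8, 7) -> finishes; pool += (1, 3, 0, 0) = (6, 12, 8, 7)


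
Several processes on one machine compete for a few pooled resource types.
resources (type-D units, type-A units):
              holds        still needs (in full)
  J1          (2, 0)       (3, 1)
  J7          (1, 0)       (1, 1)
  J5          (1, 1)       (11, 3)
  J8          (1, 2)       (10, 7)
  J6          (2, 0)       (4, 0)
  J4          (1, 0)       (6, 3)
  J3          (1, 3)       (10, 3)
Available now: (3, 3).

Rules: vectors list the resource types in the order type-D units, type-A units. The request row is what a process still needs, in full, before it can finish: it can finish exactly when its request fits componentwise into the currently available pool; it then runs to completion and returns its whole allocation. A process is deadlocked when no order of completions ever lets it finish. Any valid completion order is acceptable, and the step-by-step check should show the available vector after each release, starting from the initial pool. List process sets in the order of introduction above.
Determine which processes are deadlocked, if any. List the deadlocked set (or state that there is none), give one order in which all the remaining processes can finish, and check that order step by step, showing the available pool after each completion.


Deadlocked: J5, J8 and J3.
Key observation: J7, J1, J6, J4 can finish, but then (9, 3) is all there is, and the blocked group's type-D units demands exceed it.
The rest can finish in the order J7, J1, J6, J4. Verifying each step:
  pool = (3, 3)
  run J7 (needs (1, 1), free (3, 3)); after release of (1, 0) the pool is (4, 3)
  run J1 (needs (3, 1), free (4, 3)); after release of (2, 0) the pool is (6, 3)
  run J6 (needs (4, 0), free (6, 3)); after release of (2, 0) the pool is (8, 3)
  run J4 (needs (6, 3), free (8, 3)); after release of (1, 0) the pool is (9, 3)
The stuck group stays short no matter what:
  blocked: J5 wants (11, 3), pool (9, 3) — not enough type-D units
  blocked: J8 wants (10, 7), pool (9, 3) — not enough type-D units and type-A units
  blocked: J3 wants (10, 3), pool (9, 3) — not enough type-D units


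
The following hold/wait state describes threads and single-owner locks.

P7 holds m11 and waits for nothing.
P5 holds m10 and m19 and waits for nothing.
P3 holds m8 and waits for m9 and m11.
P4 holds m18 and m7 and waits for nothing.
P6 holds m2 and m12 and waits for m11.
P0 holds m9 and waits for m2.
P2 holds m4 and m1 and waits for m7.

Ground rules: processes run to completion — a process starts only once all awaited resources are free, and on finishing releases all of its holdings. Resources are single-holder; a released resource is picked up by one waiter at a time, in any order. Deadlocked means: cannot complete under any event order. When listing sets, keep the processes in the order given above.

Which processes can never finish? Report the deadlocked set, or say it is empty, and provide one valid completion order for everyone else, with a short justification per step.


No process is deadlocked.
Key observation: the wait graph is acyclic; completion cascades from the unblocked processes through everyone else.
The rest can finish in the order P7, P4, P6, P2, P0, P5, P3.
Walking it through:
  P7 waits on nothing -> runs at once and releases m11
  P4 waits on nothing -> runs at once and releases m18 and m7
  run P6 (all its waits — m11 — are resolved); releases m2 and m12
  run P2 (all its waits — m7 — are resolved); releases m4 and m1
  run P0 (all its waits — m2 — are resolved); releases m9
  P5 waits on nothing -> runs at once and releases m10 and m19
  run P3 (all its waits — m9 and m11 — are resolved); releases m8
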